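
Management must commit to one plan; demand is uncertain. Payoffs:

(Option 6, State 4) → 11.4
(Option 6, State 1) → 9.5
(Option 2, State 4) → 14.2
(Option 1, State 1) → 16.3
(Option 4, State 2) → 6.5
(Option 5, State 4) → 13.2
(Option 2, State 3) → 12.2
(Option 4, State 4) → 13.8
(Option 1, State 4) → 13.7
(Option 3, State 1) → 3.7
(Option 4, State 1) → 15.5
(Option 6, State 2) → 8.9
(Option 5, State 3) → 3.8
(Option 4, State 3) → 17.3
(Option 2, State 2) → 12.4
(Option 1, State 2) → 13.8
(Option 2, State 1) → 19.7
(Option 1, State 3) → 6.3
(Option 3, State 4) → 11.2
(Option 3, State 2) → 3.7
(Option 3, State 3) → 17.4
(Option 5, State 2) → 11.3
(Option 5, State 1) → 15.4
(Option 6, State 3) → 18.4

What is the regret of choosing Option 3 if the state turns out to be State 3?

1.0

Best payoff under State 3 is 18.4.
Regret = 18.4 − 17.4 = 1.0.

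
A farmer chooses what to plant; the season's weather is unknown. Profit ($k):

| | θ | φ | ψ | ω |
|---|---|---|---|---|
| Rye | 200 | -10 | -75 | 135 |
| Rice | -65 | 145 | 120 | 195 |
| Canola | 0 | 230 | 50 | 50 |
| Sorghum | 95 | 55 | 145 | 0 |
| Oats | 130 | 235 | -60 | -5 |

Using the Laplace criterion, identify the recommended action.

Rice

Row averages: Rye=62.5, Rice=98.75, Canola=82.5, Sorghum=73.75, Oats=75
Highest average = 98.75 → Rice.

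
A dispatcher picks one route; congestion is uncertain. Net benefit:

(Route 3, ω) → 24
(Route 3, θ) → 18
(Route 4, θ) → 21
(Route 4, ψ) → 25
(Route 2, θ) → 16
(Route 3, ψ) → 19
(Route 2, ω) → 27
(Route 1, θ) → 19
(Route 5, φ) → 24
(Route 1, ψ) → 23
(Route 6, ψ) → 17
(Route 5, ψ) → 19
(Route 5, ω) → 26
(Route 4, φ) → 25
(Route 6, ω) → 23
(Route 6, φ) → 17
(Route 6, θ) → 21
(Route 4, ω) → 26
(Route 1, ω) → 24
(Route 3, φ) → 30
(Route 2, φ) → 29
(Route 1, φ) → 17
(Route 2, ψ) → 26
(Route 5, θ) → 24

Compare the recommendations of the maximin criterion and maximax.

maximin → Route 4; maximax → Route 3 (disagree)

Row minima: Route 1=17, Route 2=16, Route 3=18, Route 4=21, Route 5=19, Route 6=17
Best worst-case = 21 → Route 4.
Row maxima: Route 1=24, Route 2=29, Route 3=30, Route 4=26, Route 5=26, Route 6=23
Best best-case = 30 → Route 3.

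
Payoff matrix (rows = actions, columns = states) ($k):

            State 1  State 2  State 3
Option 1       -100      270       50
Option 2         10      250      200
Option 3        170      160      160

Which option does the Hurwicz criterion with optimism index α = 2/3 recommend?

Option 2

Option 1: 2/3·270 + 1/3·(-100) = 440/3
Option 2: 2/3·250 + 1/3·10 = 170
Option 3: 2/3·170 + 1/3·160 = 500/3
Highest Hurwicz score = 170 → Option 2.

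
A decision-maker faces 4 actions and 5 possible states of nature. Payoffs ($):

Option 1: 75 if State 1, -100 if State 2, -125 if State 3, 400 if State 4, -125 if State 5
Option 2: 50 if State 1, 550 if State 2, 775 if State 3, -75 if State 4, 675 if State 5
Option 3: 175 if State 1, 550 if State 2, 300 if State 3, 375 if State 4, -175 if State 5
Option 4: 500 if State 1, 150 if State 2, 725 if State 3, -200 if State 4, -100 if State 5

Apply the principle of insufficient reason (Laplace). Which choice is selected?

Row averages: Option 1=25, Option 2=395, Option 3=245, Option 4=215
Highest average = 395 → Option 2.

Option 2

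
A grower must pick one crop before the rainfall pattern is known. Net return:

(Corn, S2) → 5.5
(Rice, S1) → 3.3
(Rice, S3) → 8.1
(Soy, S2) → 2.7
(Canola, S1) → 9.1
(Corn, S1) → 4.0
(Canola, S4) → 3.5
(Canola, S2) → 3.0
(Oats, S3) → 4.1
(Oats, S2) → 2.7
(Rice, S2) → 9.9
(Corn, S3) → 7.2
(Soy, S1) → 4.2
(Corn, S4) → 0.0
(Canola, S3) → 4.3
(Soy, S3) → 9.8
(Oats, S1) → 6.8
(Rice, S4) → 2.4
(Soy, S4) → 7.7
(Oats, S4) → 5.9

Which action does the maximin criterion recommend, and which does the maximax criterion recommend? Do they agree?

Row minima: Canola=3.0, Rice=2.4, Soy=2.7, Corn=0.0, Oats=2.7
Best worst-case = 3.0 → Canola.
Row maxima: Canola=9.1, Rice=9.9, Soy=9.8, Corn=7.2, Oats=6.8
Best best-case = 9.9 → Rice.

maximin → Canola; maximax → Rice (disagree)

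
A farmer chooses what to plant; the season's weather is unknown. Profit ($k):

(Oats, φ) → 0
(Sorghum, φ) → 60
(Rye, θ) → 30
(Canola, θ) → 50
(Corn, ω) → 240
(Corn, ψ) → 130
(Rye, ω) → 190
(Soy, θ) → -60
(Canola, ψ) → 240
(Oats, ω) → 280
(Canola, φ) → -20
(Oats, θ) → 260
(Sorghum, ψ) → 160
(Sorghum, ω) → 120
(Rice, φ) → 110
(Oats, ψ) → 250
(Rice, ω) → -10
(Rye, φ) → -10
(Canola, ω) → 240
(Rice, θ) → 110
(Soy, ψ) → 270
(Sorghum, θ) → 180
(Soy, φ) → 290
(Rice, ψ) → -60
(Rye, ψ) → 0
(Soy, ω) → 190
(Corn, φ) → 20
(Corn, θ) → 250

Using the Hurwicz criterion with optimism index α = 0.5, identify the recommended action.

Oats

Canola: 0.5·240 + 0.5·(-20) = 110
Sorghum: 0.5·180 + 0.5·60 = 120
Rye: 0.5·190 + 0.5·(-10) = 90
Soy: 0.5·290 + 0.5·(-60) = 115
Oats: 0.5·280 + 0.5·0 = 140
Rice: 0.5·110 + 0.5·(-60) = 25
Corn: 0.5·250 + 0.5·20 = 135
Highest Hurwicz score = 140 → Oats.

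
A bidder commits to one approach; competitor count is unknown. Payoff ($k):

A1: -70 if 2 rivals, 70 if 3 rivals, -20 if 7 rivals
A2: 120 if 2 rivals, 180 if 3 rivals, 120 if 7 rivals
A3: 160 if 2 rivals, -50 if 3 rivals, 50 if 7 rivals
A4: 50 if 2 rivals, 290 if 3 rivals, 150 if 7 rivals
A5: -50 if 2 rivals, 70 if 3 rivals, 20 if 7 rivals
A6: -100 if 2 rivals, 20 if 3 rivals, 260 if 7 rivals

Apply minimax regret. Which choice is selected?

A4

Column bests: 2 rivals=160, 3 rivals=290, 7 rivals=260.
A1 regrets: 230, 220, 280 → max 280
A2 regrets: 40, 110, 140 → max 140
A3 regrets: 0, 340, 210 → max 340
A4 regrets: 110, 0, 110 → max 110
A5 regrets: 210, 220, 240 → max 240
A6 regrets: 260, 270, 0 → max 270
Smallest max regret = 110 → A4.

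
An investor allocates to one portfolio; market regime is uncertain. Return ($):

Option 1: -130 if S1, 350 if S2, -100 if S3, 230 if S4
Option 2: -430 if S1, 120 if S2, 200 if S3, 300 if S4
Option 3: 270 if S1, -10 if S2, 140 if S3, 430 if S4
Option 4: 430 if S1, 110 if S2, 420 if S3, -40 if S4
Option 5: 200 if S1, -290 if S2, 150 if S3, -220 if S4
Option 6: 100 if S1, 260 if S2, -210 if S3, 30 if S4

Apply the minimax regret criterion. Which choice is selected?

Column bests: S1=430, S2=350, S3=420, S4=430.
Option 1 regrets: 560, 0, 520, 200 → max 560
Option 2 regrets: 860, 230, 220, 130 → max 860
Option 3 regrets: 160, 360, 280, 0 → max 360
Option 4 regrets: 0, 240, 0, 470 → max 470
Option 5 regrets: 230, 640, 270, 650 → max 650
Option 6 regrets: 330, 90, 630, 400 → max 630
Smallest max regret = 360 → Option 3.

Option 3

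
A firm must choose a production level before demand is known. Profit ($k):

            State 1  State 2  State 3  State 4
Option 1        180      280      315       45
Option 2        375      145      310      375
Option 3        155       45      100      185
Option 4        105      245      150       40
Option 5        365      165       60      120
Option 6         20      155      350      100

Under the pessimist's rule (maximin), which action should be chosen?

Option 2

Row minima: Option 1=45, Option 2=145, Option 3=45, Option 4=40, Option 5=60, Option 6=20
Best worst-case = 145 → Option 2.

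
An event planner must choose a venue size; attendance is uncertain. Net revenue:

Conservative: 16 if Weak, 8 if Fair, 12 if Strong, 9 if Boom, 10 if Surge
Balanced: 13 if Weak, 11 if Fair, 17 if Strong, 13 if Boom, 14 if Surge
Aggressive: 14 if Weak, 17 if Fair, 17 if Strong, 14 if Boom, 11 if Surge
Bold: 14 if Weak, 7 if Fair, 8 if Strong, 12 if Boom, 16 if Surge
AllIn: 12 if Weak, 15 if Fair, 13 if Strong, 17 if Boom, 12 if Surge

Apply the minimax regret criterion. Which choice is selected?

Column bests: Weak=16, Fair=17, Strong=17, Boom=17, Surge=16.
Conservative regrets: 0, 9, 5, 8, 6 → max 9
Balanced regrets: 3, 6, 0, 4, 2 → max 6
Aggressive regrets: 2, 0, 0, 3, 5 → max 5
Bold regrets: 2, 10, 9, 5, 0 → max 10
AllIn regrets: 4, 2, 4, 0, 4 → max 4
Smallest max regret = 4 → AllIn.

AllIn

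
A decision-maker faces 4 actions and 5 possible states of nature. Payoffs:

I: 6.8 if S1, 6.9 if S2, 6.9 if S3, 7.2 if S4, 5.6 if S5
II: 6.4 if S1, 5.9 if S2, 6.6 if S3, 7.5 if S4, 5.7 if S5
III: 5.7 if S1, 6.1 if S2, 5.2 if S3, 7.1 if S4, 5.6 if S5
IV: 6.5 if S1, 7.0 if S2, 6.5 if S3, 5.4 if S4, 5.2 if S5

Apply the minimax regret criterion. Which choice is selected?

Column bests: S1=6.8, S2=7.0, S3=6.9, S4=7.5, S5=5.7.
I regrets: 0.0, 0.1, 0.0, 0.3, 0.1 → max 0.3
II regrets: 0.4, 1.1, 0.3, 0.0, 0.0 → max 1.1
III regrets: 1.1, 0.9, 1.7, 0.4, 0.1 → max 1.7
IV regrets: 0.3, 0.0, 0.4, 2.1, 0.5 → max 2.1
Smallest max regret = 0.3 → I.

I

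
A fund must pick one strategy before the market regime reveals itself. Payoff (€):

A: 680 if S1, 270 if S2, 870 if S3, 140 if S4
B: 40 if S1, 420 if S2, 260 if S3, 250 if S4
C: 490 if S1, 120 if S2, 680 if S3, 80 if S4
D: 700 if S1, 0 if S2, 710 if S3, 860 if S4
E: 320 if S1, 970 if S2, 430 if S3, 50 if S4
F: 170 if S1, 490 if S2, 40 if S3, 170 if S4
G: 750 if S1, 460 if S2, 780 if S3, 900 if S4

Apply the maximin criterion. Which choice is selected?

G

Row minima: A=140, B=40, C=80, D=0, E=50, F=40, G=460
Best worst-case = 460 → G.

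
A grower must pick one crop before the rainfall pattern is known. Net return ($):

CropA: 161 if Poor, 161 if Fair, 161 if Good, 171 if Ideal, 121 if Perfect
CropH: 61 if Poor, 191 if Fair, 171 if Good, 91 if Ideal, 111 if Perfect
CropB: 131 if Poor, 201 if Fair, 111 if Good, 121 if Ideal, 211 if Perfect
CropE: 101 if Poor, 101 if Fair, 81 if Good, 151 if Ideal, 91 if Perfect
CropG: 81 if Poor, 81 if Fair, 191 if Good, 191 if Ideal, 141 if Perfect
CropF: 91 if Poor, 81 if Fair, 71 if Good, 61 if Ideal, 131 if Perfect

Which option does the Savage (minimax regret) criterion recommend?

Column bests: Poor=161, Fair=201, Good=191, Ideal=191, Perfect=211.
CropA regrets: 0, 40, 30, 20, 90 → max 90
CropH regrets: 100, 10, 20, 100, 100 → max 100
CropB regrets: 30, 0, 80, 70, 0 → max 80
CropE regrets: 60, 100, 110, 40, 120 → max 120
CropG regrets: 80, 120, 0, 0, 70 → max 120
CropF regrets: 70, 120, 120, 130, 80 → max 130
Smallest max regret = 80 → CropB.

CropB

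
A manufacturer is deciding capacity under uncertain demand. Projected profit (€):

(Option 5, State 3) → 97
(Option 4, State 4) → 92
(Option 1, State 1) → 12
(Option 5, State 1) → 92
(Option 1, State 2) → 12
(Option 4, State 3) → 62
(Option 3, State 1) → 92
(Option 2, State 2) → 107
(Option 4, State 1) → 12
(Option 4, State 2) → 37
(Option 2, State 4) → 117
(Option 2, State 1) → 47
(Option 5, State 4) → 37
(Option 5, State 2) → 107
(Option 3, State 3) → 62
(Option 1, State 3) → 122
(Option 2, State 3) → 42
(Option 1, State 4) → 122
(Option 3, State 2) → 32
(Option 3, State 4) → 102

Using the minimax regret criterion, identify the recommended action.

Column bests: State 1=92, State 2=107, State 3=122, State 4=122.
Option 1 regrets: 80, 95, 0, 0 → max 95
Option 2 regrets: 45, 0, 80, 5 → max 80
Option 3 regrets: 0, 75, 60, 20 → max 75
Option 4 regrets: 80, 70, 60, 30 → max 80
Option 5 regrets: 0, 0, 25, 85 → max 85
Smallest max regret = 75 → Option 3.

Option 3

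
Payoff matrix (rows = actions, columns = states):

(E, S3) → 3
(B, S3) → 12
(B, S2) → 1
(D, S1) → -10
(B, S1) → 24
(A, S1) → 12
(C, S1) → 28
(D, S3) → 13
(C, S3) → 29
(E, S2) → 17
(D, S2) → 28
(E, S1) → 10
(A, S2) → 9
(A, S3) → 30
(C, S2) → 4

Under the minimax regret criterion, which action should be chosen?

A

Column bests: S1=28, S2=28, S3=30.
A regrets: 16, 19, 0 → max 19
B regrets: 4, 27, 18 → max 27
C regrets: 0, 24, 1 → max 24
D regrets: 38, 0, 17 → max 38
E regrets: 18, 11, 27 → max 27
Smallest max regret = 19 → A.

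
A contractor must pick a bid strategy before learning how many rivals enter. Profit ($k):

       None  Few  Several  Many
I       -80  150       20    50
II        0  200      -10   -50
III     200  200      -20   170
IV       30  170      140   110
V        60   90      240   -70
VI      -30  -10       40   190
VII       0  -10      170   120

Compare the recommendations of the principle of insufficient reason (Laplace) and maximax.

laplace → III; maximax → V (disagree)

Row averages: I=35, II=35, III=137.5, IV=112.5, V=80, VI=47.5, VII=70
Highest average = 137.5 → III.
Row maxima: I=150, II=200, III=200, IV=170, V=240, VI=190, VII=170
Best best-case = 240 → V.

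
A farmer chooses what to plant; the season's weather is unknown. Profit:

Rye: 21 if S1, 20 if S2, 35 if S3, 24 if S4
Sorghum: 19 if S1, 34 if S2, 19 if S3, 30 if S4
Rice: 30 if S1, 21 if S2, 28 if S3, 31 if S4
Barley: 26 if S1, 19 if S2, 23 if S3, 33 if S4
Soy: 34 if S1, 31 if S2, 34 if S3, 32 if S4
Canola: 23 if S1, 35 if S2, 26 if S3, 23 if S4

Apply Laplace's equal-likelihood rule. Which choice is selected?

Soy

Row averages: Rye=25, Sorghum=25.5, Rice=27.5, Barley=25.25, Soy=32.75, Canola=26.75
Highest average = 32.75 → Soy.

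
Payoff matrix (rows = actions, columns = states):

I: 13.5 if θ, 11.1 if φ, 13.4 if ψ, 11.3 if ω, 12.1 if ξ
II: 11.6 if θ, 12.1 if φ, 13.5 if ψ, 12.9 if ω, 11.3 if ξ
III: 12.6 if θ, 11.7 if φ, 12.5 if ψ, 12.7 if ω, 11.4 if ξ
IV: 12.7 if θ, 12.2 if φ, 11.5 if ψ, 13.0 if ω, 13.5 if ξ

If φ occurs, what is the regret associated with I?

1.1

Best payoff under φ is 12.2.
Regret = 12.2 − 11.1 = 1.1.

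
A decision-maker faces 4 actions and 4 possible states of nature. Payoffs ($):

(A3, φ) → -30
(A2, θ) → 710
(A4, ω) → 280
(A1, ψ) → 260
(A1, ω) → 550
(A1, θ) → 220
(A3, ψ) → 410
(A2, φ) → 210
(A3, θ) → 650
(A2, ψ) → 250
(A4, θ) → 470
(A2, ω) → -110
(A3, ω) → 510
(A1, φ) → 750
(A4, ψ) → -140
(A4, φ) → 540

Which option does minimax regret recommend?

A1

Column bests: θ=710, φ=750, ψ=410, ω=550.
A1 regrets: 490, 0, 150, 0 → max 490
A2 regrets: 0, 540, 160, 660 → max 660
A3 regrets: 60, 780, 0, 40 → max 780
A4 regrets: 240, 210, 550, 270 → max 550
Smallest max regret = 490 → A1.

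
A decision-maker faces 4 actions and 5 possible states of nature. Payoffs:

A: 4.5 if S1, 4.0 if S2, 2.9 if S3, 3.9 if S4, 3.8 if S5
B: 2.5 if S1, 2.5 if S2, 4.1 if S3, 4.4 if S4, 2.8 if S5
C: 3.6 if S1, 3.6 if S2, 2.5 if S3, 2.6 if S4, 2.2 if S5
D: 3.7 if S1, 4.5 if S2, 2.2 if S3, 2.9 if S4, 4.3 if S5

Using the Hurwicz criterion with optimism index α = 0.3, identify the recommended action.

A: 0.3·4.5 + 0.7·2.9 = 3.38
B: 0.3·4.4 + 0.7·2.5 = 3.07
C: 0.3·3.6 + 0.7·2.2 = 2.62
D: 0.3·4.5 + 0.7·2.2 = 2.89
Highest Hurwicz score = 3.38 → A.

A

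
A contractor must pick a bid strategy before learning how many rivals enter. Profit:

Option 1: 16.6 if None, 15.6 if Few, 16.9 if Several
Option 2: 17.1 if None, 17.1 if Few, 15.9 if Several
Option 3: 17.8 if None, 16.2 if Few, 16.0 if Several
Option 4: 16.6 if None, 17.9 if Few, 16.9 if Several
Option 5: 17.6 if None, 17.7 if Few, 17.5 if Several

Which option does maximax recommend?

Option 4

Row maxima: Option 1=16.9, Option 2=17.1, Option 3=17.8, Option 4=17.9, Option 5=17.7
Best best-case = 17.9 → Option 4.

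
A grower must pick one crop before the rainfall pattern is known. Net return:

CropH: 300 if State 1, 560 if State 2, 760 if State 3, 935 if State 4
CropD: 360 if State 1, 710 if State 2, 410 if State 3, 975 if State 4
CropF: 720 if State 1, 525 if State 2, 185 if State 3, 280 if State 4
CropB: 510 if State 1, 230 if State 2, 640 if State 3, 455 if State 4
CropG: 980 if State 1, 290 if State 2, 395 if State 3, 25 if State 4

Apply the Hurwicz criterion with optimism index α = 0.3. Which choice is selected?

CropH: 0.3·935 + 0.7·300 = 490.5
CropD: 0.3·975 + 0.7·360 = 544.5
CropF: 0.3·720 + 0.7·185 = 345.5
CropB: 0.3·640 + 0.7·230 = 353
CropG: 0.3·980 + 0.7·25 = 311.5
Highest Hurwicz score = 544.5 → CropD.

CropD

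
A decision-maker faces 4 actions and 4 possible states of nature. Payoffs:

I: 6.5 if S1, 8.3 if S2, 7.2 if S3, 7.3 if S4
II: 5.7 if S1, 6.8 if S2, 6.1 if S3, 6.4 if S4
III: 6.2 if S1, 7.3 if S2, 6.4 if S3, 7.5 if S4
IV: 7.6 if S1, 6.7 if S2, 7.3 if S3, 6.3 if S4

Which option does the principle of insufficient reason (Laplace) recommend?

Row averages: I=7.325, II=6.25, III=6.85, IV=6.975
Highest average = 7.325 → I.

I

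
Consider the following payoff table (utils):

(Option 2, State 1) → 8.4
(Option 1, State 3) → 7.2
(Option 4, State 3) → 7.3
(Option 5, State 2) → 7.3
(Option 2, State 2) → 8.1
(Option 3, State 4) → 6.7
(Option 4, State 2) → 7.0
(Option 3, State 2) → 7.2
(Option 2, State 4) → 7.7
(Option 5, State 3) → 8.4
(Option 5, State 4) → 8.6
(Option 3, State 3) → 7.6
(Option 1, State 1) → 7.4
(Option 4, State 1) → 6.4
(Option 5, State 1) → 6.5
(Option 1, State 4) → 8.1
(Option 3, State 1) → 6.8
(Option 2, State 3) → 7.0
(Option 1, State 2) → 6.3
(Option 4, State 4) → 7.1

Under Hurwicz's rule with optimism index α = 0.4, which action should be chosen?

Option 1: 0.4·8.1 + 0.6·6.3 = 7.02
Option 2: 0.4·8.4 + 0.6·7.0 = 7.56
Option 3: 0.4·7.6 + 0.6·6.7 = 7.06
Option 4: 0.4·7.3 + 0.6·6.4 = 6.76
Option 5: 0.4·8.6 + 0.6·6.5 = 7.34
Highest Hurwicz score = 7.56 → Option 2.

Option 2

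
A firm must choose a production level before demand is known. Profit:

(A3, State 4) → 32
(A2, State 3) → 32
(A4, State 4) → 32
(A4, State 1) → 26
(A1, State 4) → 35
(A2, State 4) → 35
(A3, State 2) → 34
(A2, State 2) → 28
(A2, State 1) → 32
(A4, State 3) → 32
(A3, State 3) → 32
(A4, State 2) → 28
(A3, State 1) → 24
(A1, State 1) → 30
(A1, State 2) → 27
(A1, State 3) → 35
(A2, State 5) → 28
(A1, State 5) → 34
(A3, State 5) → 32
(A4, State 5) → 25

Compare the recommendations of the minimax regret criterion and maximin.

minimax regret → A2; maximin → A2 (agree)

Column bests: State 1=32, State 2=34, State 3=35, State 4=35, State 5=34.
A1 regrets: 2, 7, 0, 0, 0 → max 7
A2 regrets: 0, 6, 3, 0, 6 → max 6
A3 regrets: 8, 0, 3, 3, 2 → max 8
A4 regrets: 6, 6, 3, 3, 9 → max 9
Smallest max regret = 6 → A2.
Row minima: A1=27, A2=28, A3=24, A4=25
Best worst-case = 28 → A2.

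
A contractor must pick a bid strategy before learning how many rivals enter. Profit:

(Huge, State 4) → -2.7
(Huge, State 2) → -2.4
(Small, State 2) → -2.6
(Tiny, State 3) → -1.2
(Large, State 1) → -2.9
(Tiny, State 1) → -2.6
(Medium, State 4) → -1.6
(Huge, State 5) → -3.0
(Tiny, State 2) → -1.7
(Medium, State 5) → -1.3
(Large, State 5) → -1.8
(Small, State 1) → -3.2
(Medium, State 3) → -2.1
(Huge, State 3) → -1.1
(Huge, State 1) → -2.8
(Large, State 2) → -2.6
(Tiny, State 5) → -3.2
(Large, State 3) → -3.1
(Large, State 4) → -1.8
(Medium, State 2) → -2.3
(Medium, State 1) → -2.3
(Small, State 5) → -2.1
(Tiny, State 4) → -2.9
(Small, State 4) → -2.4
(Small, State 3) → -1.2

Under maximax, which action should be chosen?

Row maxima: Tiny=-1.2, Small=-1.2, Medium=-1.3, Large=-1.8, Huge=-1.1
Best best-case = -1.1 → Huge.

Huge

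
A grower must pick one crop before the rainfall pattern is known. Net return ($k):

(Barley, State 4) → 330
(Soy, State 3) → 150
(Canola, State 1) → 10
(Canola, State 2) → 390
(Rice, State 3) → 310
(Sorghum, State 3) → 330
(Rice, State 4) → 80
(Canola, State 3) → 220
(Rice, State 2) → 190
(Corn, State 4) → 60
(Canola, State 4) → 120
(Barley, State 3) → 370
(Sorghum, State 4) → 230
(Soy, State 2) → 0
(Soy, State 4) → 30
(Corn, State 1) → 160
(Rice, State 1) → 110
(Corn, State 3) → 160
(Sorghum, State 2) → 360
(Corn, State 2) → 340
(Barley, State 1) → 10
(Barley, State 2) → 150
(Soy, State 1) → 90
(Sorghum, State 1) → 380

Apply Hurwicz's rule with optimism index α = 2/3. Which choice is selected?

Sorghum

Rice: 2/3·310 + 1/3·80 = 700/3
Soy: 2/3·150 + 1/3·0 = 100
Canola: 2/3·390 + 1/3·10 = 790/3
Corn: 2/3·340 + 1/3·60 = 740/3
Barley: 2/3·370 + 1/3·10 = 250
Sorghum: 2/3·380 + 1/3·230 = 330
Highest Hurwicz score = 330 → Sorghum.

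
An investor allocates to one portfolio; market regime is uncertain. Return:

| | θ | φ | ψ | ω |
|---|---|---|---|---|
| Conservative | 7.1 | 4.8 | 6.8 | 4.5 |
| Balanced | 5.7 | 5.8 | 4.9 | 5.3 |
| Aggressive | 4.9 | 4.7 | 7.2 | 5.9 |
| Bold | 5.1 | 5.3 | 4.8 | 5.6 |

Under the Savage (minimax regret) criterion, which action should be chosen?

Column bests: θ=7.1, φ=5.8, ψ=7.2, ω=5.9.
Conservative regrets: 0.0, 1.0, 0.4, 1.4 → max 1.4
Balanced regrets: 1.4, 0.0, 2.3, 0.6 → max 2.3
Aggressive regrets: 2.2, 1.1, 0.0, 0.0 → max 2.2
Bold regrets: 2.0, 0.5, 2.4, 0.3 → max 2.4
Smallest max regret = 1.4 → Conservative.

Conservative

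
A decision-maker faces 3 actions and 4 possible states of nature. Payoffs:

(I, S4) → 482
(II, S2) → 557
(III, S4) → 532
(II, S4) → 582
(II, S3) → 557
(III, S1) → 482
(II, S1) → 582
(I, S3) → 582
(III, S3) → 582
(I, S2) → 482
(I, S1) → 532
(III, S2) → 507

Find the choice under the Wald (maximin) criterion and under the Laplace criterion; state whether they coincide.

Row minima: I=482, II=557, III=482
Best worst-case = 557 → II.
Row averages: I=519.5, II=569.5, III=525.75
Highest average = 569.5 → II.

maximin → II; laplace → II (agree)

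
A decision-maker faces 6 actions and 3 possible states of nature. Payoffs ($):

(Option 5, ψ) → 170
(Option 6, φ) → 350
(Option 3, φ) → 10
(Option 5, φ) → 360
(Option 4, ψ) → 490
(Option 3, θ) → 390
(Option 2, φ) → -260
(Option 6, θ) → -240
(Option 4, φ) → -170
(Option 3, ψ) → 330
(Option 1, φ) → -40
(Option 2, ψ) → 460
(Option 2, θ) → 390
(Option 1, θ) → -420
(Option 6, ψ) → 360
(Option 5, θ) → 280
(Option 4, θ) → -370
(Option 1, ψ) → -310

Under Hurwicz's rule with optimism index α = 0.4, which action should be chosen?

Option 5

Option 1: 0.4·(-40) + 0.6·(-420) = -268
Option 2: 0.4·460 + 0.6·(-260) = 28
Option 3: 0.4·390 + 0.6·10 = 162
Option 4: 0.4·490 + 0.6·(-370) = -26
Option 5: 0.4·360 + 0.6·170 = 246
Option 6: 0.4·360 + 0.6·(-240) = 0
Highest Hurwicz score = 246 → Option 5.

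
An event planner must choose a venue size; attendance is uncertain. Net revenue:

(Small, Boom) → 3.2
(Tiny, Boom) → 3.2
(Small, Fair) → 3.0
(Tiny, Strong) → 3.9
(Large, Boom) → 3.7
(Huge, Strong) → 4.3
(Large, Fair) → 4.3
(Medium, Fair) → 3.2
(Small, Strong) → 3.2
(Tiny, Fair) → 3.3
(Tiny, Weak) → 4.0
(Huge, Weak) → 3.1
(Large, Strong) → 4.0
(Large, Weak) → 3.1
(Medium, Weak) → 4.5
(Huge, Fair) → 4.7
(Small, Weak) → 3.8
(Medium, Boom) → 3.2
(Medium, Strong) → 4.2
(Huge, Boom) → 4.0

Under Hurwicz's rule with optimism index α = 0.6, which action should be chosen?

Tiny: 0.6·4.0 + 0.4·3.2 = 3.68
Small: 0.6·3.8 + 0.4·3.0 = 3.48
Medium: 0.6·4.5 + 0.4·3.2 = 3.98
Large: 0.6·4.3 + 0.4·3.1 = 3.82
Huge: 0.6·4.7 + 0.4·3.1 = 4.06
Highest Hurwicz score = 4.06 → Huge.

Huge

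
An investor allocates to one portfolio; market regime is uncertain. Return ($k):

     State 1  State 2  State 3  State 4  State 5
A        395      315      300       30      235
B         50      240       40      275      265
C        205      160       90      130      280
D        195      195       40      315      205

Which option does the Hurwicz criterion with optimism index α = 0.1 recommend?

C

A: 0.1·395 + 0.9·30 = 66.5
B: 0.1·275 + 0.9·40 = 63.5
C: 0.1·280 + 0.9·90 = 109
D: 0.1·315 + 0.9·40 = 67.5
Highest Hurwicz score = 109 → C.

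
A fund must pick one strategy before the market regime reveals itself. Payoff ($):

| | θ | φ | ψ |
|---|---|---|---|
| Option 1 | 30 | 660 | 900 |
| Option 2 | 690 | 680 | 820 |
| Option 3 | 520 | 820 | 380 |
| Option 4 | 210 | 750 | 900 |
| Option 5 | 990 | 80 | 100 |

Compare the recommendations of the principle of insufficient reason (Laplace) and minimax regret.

Row averages: Option 1=530, Option 2=730, Option 3=1720/3, Option 4=620, Option 5=390
Highest average = 730 → Option 2.
Column bests: θ=990, φ=820, ψ=900.
Option 1 regrets: 960, 160, 0 → max 960
Option 2 regrets: 300, 140, 80 → max 300
Option 3 regrets: 470, 0, 520 → max 520
Option 4 regrets: 780, 70, 0 → max 780
Option 5 regrets: 0, 740, 800 → max 800
Smallest max regret = 300 → Option 2.

laplace → Option 2; minimax regret → Option 2 (agree)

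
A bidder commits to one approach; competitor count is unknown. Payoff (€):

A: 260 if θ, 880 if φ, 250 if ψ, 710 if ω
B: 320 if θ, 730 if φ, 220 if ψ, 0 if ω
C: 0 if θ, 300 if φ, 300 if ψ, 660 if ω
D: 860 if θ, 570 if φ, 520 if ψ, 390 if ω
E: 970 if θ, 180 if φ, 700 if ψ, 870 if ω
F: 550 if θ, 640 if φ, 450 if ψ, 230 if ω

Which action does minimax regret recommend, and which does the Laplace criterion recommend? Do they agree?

minimax regret → D; laplace → E (disagree)

Column bests: θ=970, φ=880, ψ=700, ω=870.
A regrets: 710, 0, 450, 160 → max 710
B regrets: 650, 150, 480, 870 → max 870
C regrets: 970, 580, 400, 210 → max 970
D regrets: 110, 310, 180, 480 → max 480
E regrets: 0, 700, 0, 0 → max 700
F regrets: 420, 240, 250, 640 → max 640
Smallest max regret = 480 → D.
Row averages: A=525, B=317.5, C=315, D=585, E=680, F=467.5
Highest average = 680 → E.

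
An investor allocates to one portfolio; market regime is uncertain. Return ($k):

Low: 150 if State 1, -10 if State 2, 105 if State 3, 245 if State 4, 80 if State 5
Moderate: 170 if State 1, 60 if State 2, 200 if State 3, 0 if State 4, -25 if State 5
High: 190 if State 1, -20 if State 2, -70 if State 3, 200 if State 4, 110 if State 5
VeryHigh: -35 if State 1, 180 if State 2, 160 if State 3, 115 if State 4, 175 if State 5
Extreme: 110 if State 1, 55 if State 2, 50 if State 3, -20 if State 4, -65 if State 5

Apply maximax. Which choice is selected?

Low

Row maxima: Low=245, Moderate=200, High=200, VeryHigh=180, Extreme=110
Best best-case = 245 → Low.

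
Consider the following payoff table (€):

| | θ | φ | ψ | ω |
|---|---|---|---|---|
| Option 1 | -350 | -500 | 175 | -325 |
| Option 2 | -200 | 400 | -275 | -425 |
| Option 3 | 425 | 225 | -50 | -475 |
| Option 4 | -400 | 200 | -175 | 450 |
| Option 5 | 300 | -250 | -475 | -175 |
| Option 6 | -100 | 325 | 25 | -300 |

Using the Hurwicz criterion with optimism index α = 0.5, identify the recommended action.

Option 4

Option 1: 0.5·175 + 0.5·(-500) = -162.5
Option 2: 0.5·400 + 0.5·(-425) = -12.5
Option 3: 0.5·425 + 0.5·(-475) = -25
Option 4: 0.5·450 + 0.5·(-400) = 25
Option 5: 0.5·300 + 0.5·(-475) = -87.5
Option 6: 0.5·325 + 0.5·(-300) = 12.5
Highest Hurwicz score = 25 → Option 4.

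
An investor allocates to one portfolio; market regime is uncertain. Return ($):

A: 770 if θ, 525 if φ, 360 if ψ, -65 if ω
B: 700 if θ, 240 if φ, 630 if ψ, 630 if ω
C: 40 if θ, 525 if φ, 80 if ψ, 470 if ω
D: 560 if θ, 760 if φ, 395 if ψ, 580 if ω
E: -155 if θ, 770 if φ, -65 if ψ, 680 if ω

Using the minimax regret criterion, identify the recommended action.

D

Column bests: θ=770, φ=770, ψ=630, ω=680.
A regrets: 0, 245, 270, 745 → max 745
B regrets: 70, 530, 0, 50 → max 530
C regrets: 730, 245, 550, 210 → max 730
D regrets: 210, 10, 235, 100 → max 235
E regrets: 925, 0, 695, 0 → max 925
Smallest max regret = 235 → D.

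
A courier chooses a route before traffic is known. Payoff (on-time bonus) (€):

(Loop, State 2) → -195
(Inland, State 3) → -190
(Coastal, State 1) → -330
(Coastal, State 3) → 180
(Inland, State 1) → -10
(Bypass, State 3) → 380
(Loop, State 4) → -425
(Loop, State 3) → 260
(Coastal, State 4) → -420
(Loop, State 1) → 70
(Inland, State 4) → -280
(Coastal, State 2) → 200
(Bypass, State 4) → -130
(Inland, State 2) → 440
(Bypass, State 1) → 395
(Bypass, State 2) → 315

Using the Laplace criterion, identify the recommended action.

Row averages: Inland=-10, Bypass=240, Coastal=-92.5, Loop=-72.5
Highest average = 240 → Bypass.

Bypass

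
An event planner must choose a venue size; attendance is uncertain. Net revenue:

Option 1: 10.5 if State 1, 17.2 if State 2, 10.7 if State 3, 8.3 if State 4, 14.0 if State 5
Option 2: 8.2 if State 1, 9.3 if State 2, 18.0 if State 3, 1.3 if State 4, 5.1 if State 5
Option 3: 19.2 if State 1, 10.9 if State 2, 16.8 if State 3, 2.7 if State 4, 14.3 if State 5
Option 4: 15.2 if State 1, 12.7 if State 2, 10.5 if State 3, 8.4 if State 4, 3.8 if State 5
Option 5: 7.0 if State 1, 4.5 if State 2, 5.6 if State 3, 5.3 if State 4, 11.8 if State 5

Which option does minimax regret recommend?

Option 3

Column bests: State 1=19.2, State 2=17.2, State 3=18.0, State 4=8.4, State 5=14.3.
Option 1 regrets: 8.7, 0.0, 7.3, 0.1, 0.3 → max 8.7
Option 2 regrets: 11.0, 7.9, 0.0, 7.1, 9.2 → max 11.0
Option 3 regrets: 0.0, 6.3, 1.2, 5.7, 0.0 → max 6.3
Option 4 regrets: 4.0, 4.5, 7.5, 0.0, 10.5 → max 10.5
Option 5 regrets: 12.2, 12.7, 12.4, 3.1, 2.5 → max 12.7
Smallest max regret = 6.3 → Option 3.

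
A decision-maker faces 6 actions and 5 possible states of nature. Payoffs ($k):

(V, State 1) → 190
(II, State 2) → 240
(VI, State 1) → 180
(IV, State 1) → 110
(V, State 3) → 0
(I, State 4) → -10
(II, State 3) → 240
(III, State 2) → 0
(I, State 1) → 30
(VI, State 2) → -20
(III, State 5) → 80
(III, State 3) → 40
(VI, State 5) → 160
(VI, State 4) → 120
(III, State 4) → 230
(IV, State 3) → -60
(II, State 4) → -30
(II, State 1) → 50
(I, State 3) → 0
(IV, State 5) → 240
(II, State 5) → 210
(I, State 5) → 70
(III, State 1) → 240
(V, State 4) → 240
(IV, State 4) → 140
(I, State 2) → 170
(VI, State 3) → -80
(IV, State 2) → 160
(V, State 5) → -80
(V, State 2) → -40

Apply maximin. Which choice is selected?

III

Row minima: I=-10, II=-30, III=0, IV=-60, V=-80, VI=-80
Best worst-case = 0 → III.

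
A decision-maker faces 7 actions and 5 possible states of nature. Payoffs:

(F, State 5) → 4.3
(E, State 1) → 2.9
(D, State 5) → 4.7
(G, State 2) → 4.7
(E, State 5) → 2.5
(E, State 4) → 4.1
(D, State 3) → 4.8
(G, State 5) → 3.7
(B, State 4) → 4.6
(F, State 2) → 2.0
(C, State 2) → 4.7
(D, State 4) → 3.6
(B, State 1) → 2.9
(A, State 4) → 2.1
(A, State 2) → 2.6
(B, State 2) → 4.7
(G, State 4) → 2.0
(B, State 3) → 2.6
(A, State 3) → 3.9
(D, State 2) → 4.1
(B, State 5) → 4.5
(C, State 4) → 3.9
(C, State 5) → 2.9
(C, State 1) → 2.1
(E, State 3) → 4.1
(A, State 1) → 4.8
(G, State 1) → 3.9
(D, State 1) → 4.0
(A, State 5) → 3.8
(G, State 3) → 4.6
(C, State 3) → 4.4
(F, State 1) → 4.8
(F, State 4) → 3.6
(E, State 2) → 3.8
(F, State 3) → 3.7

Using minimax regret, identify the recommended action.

D

Column bests: State 1=4.8, State 2=4.7, State 3=4.8, State 4=4.6, State 5=4.7.
A regrets: 0.0, 2.1, 0.9, 2.5, 0.9 → max 2.5
B regrets: 1.9, 0.0, 2.2, 0.0, 0.2 → max 2.2
C regrets: 2.7, 0.0, 0.4, 0.7, 1.8 → max 2.7
D regrets: 0.8, 0.6, 0.0, 1.0, 0.0 → max 1.0
E regrets: 1.9, 0.9, 0.7, 0.5, 2.2 → max 2.2
F regrets: 0.0, 2.7, 1.1, 1.0, 0.4 → max 2.7
G regrets: 0.9, 0.0, 0.2, 2.6, 1.0 → max 2.6
Smallest max regret = 1.0 → D.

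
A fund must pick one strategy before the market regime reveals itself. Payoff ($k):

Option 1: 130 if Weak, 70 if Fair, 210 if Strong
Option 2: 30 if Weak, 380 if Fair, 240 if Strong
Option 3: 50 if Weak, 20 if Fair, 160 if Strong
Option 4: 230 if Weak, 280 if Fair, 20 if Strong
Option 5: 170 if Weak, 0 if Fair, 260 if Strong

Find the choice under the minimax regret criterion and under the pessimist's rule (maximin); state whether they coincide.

Column bests: Weak=230, Fair=380, Strong=260.
Option 1 regrets: 100, 310, 50 → max 310
Option 2 regrets: 200, 0, 20 → max 200
Option 3 regrets: 180, 360, 100 → max 360
Option 4 regrets: 0, 100, 240 → max 240
Option 5 regrets: 60, 380, 0 → max 380
Smallest max regret = 200 → Option 2.
Row minima: Option 1=70, Option 2=30, Option 3=20, Option 4=20, Option 5=0
Best worst-case = 70 → Option 1.

minimax regret → Option 2; maximin → Option 1 (disagree)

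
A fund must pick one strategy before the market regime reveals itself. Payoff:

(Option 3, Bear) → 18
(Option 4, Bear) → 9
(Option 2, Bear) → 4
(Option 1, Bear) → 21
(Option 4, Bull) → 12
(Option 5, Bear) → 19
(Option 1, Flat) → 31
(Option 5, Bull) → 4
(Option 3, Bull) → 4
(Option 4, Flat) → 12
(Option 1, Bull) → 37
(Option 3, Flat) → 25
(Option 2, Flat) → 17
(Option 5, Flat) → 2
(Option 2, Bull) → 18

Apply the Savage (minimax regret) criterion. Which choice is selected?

Option 1

Column bests: Bear=21, Flat=31, Bull=37.
Option 1 regrets: 0, 0, 0 → max 0
Option 2 regrets: 17, 14, 19 → max 19
Option 3 regrets: 3, 6, 33 → max 33
Option 4 regrets: 12, 19, 25 → max 25
Option 5 regrets: 2, 29, 33 → max 33
Smallest max regret = 0 → Option 1.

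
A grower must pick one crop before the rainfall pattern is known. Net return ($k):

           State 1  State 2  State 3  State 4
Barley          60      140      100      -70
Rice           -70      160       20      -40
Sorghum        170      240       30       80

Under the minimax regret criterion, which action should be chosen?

Sorghum

Column bests: State 1=170, State 2=240, State 3=100, State 4=80.
Barley regrets: 110, 100, 0, 150 → max 150
Rice regrets: 240, 80, 80, 120 → max 240
Sorghum regrets: 0, 0, 70, 0 → max 70
Smallest max regret = 70 → Sorghum.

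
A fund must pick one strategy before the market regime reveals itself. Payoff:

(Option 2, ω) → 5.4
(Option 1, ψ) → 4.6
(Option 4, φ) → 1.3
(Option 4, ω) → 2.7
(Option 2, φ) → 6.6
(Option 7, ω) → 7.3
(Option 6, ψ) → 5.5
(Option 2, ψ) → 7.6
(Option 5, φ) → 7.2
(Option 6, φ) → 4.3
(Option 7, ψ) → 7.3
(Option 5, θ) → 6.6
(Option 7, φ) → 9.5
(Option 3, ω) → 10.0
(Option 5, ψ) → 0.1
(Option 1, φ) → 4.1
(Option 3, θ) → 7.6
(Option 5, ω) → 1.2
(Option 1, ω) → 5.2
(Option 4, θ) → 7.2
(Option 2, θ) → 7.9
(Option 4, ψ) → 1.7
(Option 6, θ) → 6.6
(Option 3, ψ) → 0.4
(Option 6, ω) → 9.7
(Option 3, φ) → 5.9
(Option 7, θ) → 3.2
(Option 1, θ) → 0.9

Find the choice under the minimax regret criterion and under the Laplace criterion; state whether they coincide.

Column bests: θ=7.9, φ=9.5, ψ=7.6, ω=10.0.
Option 1 regrets: 7.0, 5.4, 3.0, 4.8 → max 7.0
Option 2 regrets: 0.0, 2.9, 0.0, 4.6 → max 4.6
Option 3 regrets: 0.3, 3.6, 7.2, 0.0 → max 7.2
Option 4 regrets: 0.7, 8.2, 5.9, 7.3 → max 8.2
Option 5 regrets: 1.3, 2.3, 7.5, 8.8 → max 8.8
Option 6 regrets: 1.3, 5.2, 2.1, 0.3 → max 5.2
Option 7 regrets: 4.7, 0.0, 0.3, 2.7 → max 4.7
Smallest max regret = 4.6 → Option 2.
Row averages: Option 1=3.7, Option 2=6.875, Option 3=5.975, Option 4=3.225, Option 5=3.775, Option 6=6.525, Option 7=6.825
Highest average = 6.875 → Option 2.

minimax regret → Option 2; laplace → Option 2 (agree)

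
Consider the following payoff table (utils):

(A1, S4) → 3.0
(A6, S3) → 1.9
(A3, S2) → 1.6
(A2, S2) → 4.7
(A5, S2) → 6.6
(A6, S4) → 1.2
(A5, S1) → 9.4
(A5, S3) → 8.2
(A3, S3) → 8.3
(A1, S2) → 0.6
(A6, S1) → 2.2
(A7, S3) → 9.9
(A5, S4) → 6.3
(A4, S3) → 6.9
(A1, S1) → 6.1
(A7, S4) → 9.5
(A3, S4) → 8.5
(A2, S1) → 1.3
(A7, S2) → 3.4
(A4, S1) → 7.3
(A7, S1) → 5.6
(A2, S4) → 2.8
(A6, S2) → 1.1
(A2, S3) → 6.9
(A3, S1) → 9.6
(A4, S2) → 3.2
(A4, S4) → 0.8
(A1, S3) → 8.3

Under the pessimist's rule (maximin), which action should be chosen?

Row minima: A1=0.6, A2=1.3, A3=1.6, A4=0.8, A5=6.3, A6=1.1, A7=3.4
Best worst-case = 6.3 → A5.

A5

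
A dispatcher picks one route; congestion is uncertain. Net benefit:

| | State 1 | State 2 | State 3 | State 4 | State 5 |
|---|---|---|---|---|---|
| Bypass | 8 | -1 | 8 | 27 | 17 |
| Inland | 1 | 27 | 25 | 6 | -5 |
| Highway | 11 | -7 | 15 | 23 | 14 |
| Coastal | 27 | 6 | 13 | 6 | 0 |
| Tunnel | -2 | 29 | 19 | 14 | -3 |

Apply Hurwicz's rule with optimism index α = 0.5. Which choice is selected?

Bypass: 0.5·27 + 0.5·(-1) = 13
Inland: 0.5·27 + 0.5·(-5) = 11
Highway: 0.5·23 + 0.5·(-7) = 8
Coastal: 0.5·27 + 0.5·0 = 13.5
Tunnel: 0.5·29 + 0.5·(-3) = 13
Highest Hurwicz score = 13.5 → Coastal.

Coastal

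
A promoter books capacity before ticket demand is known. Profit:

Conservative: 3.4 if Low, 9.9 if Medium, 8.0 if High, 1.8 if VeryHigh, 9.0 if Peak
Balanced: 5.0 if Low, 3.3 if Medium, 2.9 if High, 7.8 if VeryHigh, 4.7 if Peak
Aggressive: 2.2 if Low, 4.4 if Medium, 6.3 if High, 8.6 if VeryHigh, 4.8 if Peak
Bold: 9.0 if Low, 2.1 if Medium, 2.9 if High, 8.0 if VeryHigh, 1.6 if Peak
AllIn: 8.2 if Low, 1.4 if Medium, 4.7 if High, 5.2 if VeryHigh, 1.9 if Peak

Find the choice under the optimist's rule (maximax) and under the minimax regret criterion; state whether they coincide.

maximax → Conservative; minimax regret → Balanced (disagree)

Row maxima: Conservative=9.9, Balanced=7.8, Aggressive=8.6, Bold=9.0, AllIn=8.2
Best best-case = 9.9 → Conservative.
Column bests: Low=9.0, Medium=9.9, High=8.0, VeryHigh=8.6, Peak=9.0.
Conservative regrets: 5.6, 0.0, 0.0, 6.8, 0.0 → max 6.8
Balanced regrets: 4.0, 6.6, 5.1, 0.8, 4.3 → max 6.6
Aggressive regrets: 6.8, 5.5, 1.7, 0.0, 4.2 → max 6.8
Bold regrets: 0.0, 7.8, 5.1, 0.6, 7.4 → max 7.8
AllIn regrets: 0.8, 8.5, 3.3, 3.4, 7.1 → max 8.5
Smallest max regret = 6.6 → Balanced.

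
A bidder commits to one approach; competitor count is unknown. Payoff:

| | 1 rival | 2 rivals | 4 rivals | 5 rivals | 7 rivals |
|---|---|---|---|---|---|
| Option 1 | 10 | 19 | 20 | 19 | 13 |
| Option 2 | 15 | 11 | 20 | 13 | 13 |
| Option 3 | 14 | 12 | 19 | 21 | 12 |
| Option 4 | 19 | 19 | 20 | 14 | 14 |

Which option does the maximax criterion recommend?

Option 3

Row maxima: Option 1=20, Option 2=20, Option 3=21, Option 4=20
Best best-case = 21 → Option 3.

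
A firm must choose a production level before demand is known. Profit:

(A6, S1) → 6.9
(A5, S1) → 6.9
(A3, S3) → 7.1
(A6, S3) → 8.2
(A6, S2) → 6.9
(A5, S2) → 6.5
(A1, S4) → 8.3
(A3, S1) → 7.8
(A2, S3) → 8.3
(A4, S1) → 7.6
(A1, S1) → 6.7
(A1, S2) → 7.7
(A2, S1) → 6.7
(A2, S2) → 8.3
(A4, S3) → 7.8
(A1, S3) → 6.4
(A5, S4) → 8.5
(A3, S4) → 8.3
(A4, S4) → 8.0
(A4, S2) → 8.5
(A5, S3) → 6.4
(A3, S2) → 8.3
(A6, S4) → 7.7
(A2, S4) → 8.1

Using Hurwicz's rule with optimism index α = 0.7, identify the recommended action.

A4

A1: 0.7·8.3 + 0.3·6.4 = 7.73
A2: 0.7·8.3 + 0.3·6.7 = 7.82
A3: 0.7·8.3 + 0.3·7.1 = 7.94
A4: 0.7·8.5 + 0.3·7.6 = 8.23
A5: 0.7·8.5 + 0.3·6.4 = 7.87
A6: 0.7·8.2 + 0.3·6.9 = 7.81
Highest Hurwicz score = 8.23 → A4.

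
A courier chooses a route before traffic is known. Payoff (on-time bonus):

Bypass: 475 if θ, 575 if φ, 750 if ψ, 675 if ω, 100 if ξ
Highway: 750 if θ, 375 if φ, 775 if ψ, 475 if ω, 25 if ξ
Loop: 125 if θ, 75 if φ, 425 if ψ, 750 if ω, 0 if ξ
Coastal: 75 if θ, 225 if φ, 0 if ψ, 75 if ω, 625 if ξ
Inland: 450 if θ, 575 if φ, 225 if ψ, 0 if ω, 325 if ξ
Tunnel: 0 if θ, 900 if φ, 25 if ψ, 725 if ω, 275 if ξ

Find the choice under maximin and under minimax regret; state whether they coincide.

maximin → Bypass; minimax regret → Bypass (agree)

Row minima: Bypass=100, Highway=25, Loop=0, Coastal=0, Inland=0, Tunnel=0
Best worst-case = 100 → Bypass.
Column bests: θ=750, φ=900, ψ=775, ω=750, ξ=625.
Bypass regrets: 275, 325, 25, 75, 525 → max 525
Highway regrets: 0, 525, 0, 275, 600 → max 600
Loop regrets: 625, 825, 350, 0, 625 → max 825
Coastal regrets: 675, 675, 775, 675, 0 → max 775
Inland regrets: 300, 325, 550, 750, 300 → max 750
Tunnel regrets: 750, 0, 750, 25, 350 → max 750
Smallest max regret = 525 → Bypass.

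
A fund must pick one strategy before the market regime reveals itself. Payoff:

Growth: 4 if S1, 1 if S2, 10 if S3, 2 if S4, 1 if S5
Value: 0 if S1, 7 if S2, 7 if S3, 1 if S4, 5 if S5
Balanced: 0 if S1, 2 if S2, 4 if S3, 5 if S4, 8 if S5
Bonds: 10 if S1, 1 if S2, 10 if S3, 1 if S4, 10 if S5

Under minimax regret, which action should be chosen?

Bonds

Column bests: S1=10, S2=7, S3=10, S4=5, S5=10.
Growth regrets: 6, 6, 0, 3, 9 → max 9
Value regrets: 10, 0, 3, 4, 5 → max 10
Balanced regrets: 10, 5, 6, 0, 2 → max 10
Bonds regrets: 0, 6, 0, 4, 0 → max 6
Smallest max regret = 6 → Bonds.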